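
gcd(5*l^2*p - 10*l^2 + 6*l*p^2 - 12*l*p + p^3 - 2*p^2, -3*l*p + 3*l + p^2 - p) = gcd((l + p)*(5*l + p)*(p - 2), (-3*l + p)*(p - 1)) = 1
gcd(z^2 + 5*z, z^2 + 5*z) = z^2 + 5*z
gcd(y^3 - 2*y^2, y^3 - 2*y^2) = y^3 - 2*y^2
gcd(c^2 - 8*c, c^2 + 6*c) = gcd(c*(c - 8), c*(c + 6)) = c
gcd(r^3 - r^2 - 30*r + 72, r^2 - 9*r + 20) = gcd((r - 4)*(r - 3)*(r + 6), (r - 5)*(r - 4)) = r - 4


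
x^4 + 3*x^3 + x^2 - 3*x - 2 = (x - 1)*(x + 1)^2*(x + 2)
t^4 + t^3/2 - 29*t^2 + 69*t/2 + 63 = (t - 7/2)*(t - 3)*(t + 1)*(t + 6)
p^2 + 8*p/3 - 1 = (p - 1/3)*(p + 3)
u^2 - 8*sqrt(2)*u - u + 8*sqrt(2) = (u - 1)*(u - 8*sqrt(2))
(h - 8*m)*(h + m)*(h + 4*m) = h^3 - 3*h^2*m - 36*h*m^2 - 32*m^3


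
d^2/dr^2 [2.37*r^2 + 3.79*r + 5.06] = 4.74000000000000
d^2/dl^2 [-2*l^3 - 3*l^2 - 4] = -12*l - 6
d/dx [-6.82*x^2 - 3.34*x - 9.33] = -13.64*x - 3.34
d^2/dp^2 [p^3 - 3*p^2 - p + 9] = 6*p - 6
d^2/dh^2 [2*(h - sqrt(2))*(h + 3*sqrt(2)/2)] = 4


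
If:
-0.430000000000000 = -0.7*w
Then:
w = 0.61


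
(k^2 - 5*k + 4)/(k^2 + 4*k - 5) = (k - 4)/(k + 5)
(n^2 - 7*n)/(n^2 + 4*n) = (n - 7)/(n + 4)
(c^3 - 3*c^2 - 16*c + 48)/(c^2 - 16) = c - 3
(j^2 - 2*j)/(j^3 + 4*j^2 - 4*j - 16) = j/(j^2 + 6*j + 8)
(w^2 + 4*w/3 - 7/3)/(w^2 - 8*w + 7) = (w + 7/3)/(w - 7)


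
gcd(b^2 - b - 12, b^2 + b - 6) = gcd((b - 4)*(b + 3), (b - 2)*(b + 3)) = b + 3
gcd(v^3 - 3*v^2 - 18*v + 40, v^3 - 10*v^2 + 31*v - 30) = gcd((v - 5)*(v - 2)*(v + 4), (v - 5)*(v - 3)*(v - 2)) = v^2 - 7*v + 10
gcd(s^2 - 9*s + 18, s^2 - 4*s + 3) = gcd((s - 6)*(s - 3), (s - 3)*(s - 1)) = s - 3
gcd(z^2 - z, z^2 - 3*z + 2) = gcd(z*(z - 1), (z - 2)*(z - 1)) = z - 1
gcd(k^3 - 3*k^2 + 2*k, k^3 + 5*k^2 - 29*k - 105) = 1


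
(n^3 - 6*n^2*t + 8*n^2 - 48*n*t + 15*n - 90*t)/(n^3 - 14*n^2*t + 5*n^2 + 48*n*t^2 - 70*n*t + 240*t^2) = (-n - 3)/(-n + 8*t)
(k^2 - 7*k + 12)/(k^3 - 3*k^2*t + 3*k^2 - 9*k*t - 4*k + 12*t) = (k^2 - 7*k + 12)/(k^3 - 3*k^2*t + 3*k^2 - 9*k*t - 4*k + 12*t)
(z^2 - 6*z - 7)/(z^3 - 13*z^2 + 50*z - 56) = (z + 1)/(z^2 - 6*z + 8)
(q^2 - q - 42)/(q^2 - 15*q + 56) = (q + 6)/(q - 8)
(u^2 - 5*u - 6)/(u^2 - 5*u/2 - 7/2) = 2*(u - 6)/(2*u - 7)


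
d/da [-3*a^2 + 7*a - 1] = 7 - 6*a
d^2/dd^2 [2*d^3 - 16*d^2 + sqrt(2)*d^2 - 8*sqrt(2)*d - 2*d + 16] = 12*d - 32 + 2*sqrt(2)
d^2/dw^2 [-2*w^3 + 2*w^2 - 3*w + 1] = 4 - 12*w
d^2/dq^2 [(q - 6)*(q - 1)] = 2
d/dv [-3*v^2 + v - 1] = 1 - 6*v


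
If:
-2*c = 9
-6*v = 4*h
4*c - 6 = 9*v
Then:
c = -9/2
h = 4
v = -8/3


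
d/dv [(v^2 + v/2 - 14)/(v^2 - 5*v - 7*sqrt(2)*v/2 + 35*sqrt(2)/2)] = ((4*v + 1)*(2*v^2 - 10*v - 7*sqrt(2)*v + 35*sqrt(2)) + (-4*v + 7*sqrt(2) + 10)*(2*v^2 + v - 28))/(2*v^2 - 10*v - 7*sqrt(2)*v + 35*sqrt(2))^2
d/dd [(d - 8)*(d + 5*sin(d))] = d + (d - 8)*(5*cos(d) + 1) + 5*sin(d)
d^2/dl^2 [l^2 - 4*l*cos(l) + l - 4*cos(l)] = 4*l*cos(l) + 8*sin(l) + 4*cos(l) + 2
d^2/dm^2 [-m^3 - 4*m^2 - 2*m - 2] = -6*m - 8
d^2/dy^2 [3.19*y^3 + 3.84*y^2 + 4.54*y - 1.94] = 19.14*y + 7.68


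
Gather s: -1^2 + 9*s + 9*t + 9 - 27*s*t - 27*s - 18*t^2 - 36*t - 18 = s*(-27*t - 18) - 18*t^2 - 27*t - 10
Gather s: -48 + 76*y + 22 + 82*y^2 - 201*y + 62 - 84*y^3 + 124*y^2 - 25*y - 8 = -84*y^3 + 206*y^2 - 150*y + 28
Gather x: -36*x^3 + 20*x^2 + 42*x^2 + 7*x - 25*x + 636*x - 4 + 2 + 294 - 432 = -36*x^3 + 62*x^2 + 618*x - 140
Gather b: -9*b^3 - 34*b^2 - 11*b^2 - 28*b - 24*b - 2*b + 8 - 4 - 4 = -9*b^3 - 45*b^2 - 54*b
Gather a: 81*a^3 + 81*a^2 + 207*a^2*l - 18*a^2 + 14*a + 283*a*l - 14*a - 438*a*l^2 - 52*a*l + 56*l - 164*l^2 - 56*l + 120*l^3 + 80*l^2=81*a^3 + a^2*(207*l + 63) + a*(-438*l^2 + 231*l) + 120*l^3 - 84*l^2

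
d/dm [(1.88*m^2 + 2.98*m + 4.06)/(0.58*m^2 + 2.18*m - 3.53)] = (2.37*m^2 - 17.9824*m - 19.3702)/(0.3364*m^4 + 2.5288*m^3 + 0.657600000000001*m^2 - 15.3908*m + 12.4609)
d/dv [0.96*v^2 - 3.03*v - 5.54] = 1.92*v - 3.03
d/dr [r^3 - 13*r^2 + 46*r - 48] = 3*r^2 - 26*r + 46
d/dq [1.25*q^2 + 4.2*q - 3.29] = 2.5*q + 4.2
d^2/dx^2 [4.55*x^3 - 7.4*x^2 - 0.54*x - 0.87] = 27.3*x - 14.8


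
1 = 1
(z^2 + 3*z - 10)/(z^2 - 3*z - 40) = (z - 2)/(z - 8)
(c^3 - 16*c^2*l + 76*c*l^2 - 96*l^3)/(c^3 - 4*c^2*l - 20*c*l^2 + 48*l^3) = (c - 8*l)/(c + 4*l)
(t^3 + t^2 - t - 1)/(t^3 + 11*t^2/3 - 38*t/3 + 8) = 3*(t^2 + 2*t + 1)/(3*t^2 + 14*t - 24)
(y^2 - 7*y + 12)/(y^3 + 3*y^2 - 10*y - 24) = (y - 4)/(y^2 + 6*y + 8)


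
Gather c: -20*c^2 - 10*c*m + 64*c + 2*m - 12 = -20*c^2 + c*(64 - 10*m) + 2*m - 12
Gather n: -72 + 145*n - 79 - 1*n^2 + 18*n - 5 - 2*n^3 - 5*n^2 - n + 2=-2*n^3 - 6*n^2 + 162*n - 154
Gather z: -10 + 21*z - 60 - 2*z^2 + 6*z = -2*z^2 + 27*z - 70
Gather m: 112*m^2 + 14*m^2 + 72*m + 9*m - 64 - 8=126*m^2 + 81*m - 72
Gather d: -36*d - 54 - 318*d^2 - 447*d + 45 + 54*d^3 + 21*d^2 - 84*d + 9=54*d^3 - 297*d^2 - 567*d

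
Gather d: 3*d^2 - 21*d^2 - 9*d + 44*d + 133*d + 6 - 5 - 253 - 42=-18*d^2 + 168*d - 294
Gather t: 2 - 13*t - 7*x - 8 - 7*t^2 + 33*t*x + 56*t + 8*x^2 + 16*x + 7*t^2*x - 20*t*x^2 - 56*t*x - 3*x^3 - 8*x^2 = t^2*(7*x - 7) + t*(-20*x^2 - 23*x + 43) - 3*x^3 + 9*x - 6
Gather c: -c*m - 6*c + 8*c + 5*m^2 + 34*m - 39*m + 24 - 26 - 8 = c*(2 - m) + 5*m^2 - 5*m - 10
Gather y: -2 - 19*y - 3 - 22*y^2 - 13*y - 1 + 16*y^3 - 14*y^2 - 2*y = 16*y^3 - 36*y^2 - 34*y - 6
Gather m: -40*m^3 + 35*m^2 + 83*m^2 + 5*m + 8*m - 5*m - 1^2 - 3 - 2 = -40*m^3 + 118*m^2 + 8*m - 6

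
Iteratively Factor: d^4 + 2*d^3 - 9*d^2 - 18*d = (d)*(d^3 + 2*d^2 - 9*d - 18) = d*(d - 3)*(d^2 + 5*d + 6) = d*(d - 3)*(d + 2)*(d + 3)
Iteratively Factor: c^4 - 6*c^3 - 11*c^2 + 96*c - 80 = (c + 4)*(c^3 - 10*c^2 + 29*c - 20) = (c - 4)*(c + 4)*(c^2 - 6*c + 5) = (c - 4)*(c - 1)*(c + 4)*(c - 5)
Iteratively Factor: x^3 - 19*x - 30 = (x - 5)*(x^2 + 5*x + 6) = (x - 5)*(x + 2)*(x + 3)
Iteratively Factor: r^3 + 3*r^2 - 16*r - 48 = (r + 3)*(r^2 - 16) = (r - 4)*(r + 3)*(r + 4)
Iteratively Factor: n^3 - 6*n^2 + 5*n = (n)*(n^2 - 6*n + 5) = n*(n - 5)*(n - 1)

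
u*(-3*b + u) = -3*b*u + u^2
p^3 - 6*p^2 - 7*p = p*(p - 7)*(p + 1)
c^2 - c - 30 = (c - 6)*(c + 5)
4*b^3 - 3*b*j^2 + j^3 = (-2*b + j)^2*(b + j)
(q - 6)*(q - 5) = q^2 - 11*q + 30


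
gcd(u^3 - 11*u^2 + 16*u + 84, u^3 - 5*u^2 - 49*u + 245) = u - 7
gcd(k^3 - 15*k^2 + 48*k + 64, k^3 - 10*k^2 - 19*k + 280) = k - 8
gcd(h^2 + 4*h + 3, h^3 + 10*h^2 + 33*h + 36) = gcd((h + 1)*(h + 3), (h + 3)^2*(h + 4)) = h + 3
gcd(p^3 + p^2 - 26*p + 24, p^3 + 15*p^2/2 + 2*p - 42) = p + 6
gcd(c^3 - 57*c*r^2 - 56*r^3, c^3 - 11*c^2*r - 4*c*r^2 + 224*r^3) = -c + 8*r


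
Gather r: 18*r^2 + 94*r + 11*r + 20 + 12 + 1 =18*r^2 + 105*r + 33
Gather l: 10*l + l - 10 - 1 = 11*l - 11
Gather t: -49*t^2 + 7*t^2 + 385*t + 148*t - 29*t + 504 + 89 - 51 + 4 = -42*t^2 + 504*t + 546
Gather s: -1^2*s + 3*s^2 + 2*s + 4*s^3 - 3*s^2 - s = 4*s^3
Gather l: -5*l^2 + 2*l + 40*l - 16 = -5*l^2 + 42*l - 16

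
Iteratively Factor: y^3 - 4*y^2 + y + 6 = (y - 2)*(y^2 - 2*y - 3) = (y - 3)*(y - 2)*(y + 1)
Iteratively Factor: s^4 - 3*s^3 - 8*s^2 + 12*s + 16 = (s - 2)*(s^3 - s^2 - 10*s - 8) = (s - 2)*(s + 2)*(s^2 - 3*s - 4) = (s - 2)*(s + 1)*(s + 2)*(s - 4)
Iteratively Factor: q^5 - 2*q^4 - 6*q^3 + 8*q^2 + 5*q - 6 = (q + 2)*(q^4 - 4*q^3 + 2*q^2 + 4*q - 3) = (q - 1)*(q + 2)*(q^3 - 3*q^2 - q + 3) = (q - 3)*(q - 1)*(q + 2)*(q^2 - 1) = (q - 3)*(q - 1)*(q + 1)*(q + 2)*(q - 1)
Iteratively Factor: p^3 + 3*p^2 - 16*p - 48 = (p + 3)*(p^2 - 16) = (p + 3)*(p + 4)*(p - 4)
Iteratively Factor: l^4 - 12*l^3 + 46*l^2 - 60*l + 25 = (l - 1)*(l^3 - 11*l^2 + 35*l - 25) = (l - 5)*(l - 1)*(l^2 - 6*l + 5) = (l - 5)^2*(l - 1)*(l - 1)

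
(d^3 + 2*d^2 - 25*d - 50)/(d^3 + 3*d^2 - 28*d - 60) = (d + 5)/(d + 6)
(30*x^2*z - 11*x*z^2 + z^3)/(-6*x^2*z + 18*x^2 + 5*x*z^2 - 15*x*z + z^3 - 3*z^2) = z*(-30*x^2 + 11*x*z - z^2)/(6*x^2*z - 18*x^2 - 5*x*z^2 + 15*x*z - z^3 + 3*z^2)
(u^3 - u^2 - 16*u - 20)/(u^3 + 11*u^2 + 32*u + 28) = (u - 5)/(u + 7)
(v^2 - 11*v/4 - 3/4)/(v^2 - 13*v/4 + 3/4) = (4*v + 1)/(4*v - 1)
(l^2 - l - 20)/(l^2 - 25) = (l + 4)/(l + 5)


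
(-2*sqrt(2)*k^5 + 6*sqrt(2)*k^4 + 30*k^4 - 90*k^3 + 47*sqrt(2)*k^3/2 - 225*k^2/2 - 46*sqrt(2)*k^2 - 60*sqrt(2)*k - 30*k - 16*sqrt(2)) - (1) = -2*sqrt(2)*k^5 + 6*sqrt(2)*k^4 + 30*k^4 - 90*k^3 + 47*sqrt(2)*k^3/2 - 225*k^2/2 - 46*sqrt(2)*k^2 - 60*sqrt(2)*k - 30*k - 16*sqrt(2) - 1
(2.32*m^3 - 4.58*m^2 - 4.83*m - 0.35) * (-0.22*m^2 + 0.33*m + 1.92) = -0.5104*m^5 + 1.7732*m^4 + 4.0056*m^3 - 10.3105*m^2 - 9.3891*m - 0.672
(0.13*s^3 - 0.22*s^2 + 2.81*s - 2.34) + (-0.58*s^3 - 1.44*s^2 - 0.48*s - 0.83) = -0.45*s^3 - 1.66*s^2 + 2.33*s - 3.17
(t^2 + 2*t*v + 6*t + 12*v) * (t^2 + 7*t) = t^4 + 2*t^3*v + 13*t^3 + 26*t^2*v + 42*t^2 + 84*t*v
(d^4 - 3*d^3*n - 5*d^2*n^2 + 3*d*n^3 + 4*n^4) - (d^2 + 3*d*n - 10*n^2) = d^4 - 3*d^3*n - 5*d^2*n^2 - d^2 + 3*d*n^3 - 3*d*n + 4*n^4 + 10*n^2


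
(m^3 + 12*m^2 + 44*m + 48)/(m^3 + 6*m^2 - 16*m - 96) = (m + 2)/(m - 4)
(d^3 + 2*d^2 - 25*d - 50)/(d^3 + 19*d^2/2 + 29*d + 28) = 2*(d^2 - 25)/(2*d^2 + 15*d + 28)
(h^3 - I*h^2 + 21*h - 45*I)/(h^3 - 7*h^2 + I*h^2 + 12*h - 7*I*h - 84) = (h^2 + 2*I*h + 15)/(h^2 + h*(-7 + 4*I) - 28*I)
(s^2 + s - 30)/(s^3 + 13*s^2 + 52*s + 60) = (s - 5)/(s^2 + 7*s + 10)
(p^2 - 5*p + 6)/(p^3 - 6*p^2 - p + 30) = (p - 2)/(p^2 - 3*p - 10)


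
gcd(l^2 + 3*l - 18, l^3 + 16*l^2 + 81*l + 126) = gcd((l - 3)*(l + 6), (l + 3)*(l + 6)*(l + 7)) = l + 6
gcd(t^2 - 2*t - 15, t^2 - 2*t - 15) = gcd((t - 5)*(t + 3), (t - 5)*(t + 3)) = t^2 - 2*t - 15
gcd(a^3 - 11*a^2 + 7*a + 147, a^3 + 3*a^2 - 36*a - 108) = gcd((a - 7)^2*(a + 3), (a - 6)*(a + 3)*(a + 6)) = a + 3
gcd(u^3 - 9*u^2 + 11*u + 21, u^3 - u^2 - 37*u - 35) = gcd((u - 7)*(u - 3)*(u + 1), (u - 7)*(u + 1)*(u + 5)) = u^2 - 6*u - 7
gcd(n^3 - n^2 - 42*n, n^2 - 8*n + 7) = n - 7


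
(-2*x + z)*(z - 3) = -2*x*z + 6*x + z^2 - 3*z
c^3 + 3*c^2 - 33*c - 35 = (c - 5)*(c + 1)*(c + 7)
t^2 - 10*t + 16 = (t - 8)*(t - 2)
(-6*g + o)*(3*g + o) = -18*g^2 - 3*g*o + o^2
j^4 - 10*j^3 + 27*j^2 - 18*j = j*(j - 6)*(j - 3)*(j - 1)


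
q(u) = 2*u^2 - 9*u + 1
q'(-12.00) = -57.00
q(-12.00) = 397.00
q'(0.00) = -9.00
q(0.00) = 1.00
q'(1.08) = -4.68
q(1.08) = -6.39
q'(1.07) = -4.72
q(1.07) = -6.34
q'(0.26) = -7.96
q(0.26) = -1.20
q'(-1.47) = -14.88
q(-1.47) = 18.55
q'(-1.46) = -14.84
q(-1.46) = 18.40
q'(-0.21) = -9.84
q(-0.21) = 2.98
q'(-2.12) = -17.48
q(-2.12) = 29.07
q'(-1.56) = -15.24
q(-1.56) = 19.91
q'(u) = 4*u - 9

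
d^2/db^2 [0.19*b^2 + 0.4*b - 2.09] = 0.380000000000000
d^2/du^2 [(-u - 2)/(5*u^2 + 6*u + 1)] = 2*(-4*(u + 2)*(5*u + 3)^2 + (15*u + 16)*(5*u^2 + 6*u + 1))/(5*u^2 + 6*u + 1)^3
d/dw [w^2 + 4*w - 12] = 2*w + 4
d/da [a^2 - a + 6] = 2*a - 1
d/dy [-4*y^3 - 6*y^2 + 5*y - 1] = -12*y^2 - 12*y + 5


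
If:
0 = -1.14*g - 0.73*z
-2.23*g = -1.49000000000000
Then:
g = 0.67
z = -1.04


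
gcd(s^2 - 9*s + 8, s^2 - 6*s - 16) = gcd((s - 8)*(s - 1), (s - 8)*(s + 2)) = s - 8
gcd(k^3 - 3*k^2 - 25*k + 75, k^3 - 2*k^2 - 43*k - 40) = k + 5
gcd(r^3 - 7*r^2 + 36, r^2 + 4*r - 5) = 1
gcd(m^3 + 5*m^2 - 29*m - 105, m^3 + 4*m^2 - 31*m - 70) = m^2 + 2*m - 35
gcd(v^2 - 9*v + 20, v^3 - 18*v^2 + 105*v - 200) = v - 5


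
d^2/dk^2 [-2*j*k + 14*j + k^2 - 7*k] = 2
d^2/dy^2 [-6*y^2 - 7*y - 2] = -12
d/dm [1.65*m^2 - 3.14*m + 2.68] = 3.3*m - 3.14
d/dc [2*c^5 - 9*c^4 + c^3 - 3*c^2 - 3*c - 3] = 10*c^4 - 36*c^3 + 3*c^2 - 6*c - 3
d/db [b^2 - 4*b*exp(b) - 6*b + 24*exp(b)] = -4*b*exp(b) + 2*b + 20*exp(b) - 6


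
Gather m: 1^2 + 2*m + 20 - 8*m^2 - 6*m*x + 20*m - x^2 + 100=-8*m^2 + m*(22 - 6*x) - x^2 + 121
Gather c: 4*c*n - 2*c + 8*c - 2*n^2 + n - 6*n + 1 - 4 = c*(4*n + 6) - 2*n^2 - 5*n - 3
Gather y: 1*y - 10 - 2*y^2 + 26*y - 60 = -2*y^2 + 27*y - 70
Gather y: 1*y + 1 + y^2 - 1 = y^2 + y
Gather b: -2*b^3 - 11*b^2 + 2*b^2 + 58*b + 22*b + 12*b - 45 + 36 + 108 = -2*b^3 - 9*b^2 + 92*b + 99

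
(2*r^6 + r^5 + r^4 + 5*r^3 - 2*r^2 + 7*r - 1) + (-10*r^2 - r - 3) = 2*r^6 + r^5 + r^4 + 5*r^3 - 12*r^2 + 6*r - 4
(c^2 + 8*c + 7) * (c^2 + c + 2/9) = c^4 + 9*c^3 + 137*c^2/9 + 79*c/9 + 14/9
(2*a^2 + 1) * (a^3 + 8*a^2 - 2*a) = 2*a^5 + 16*a^4 - 3*a^3 + 8*a^2 - 2*a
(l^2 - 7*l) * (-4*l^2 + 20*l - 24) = -4*l^4 + 48*l^3 - 164*l^2 + 168*l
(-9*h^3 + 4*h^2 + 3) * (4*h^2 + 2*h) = -36*h^5 - 2*h^4 + 8*h^3 + 12*h^2 + 6*h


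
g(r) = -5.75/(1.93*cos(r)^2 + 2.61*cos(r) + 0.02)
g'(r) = -5.75*(3.86*sin(r)*cos(r) + 2.61*sin(r))/(1.93*cos(r)^2 + 2.61*cos(r) + 0.02)^2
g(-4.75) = -47.57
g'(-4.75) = -1083.59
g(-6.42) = -1.28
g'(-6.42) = 0.25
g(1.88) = 9.66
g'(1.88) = -22.17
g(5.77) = -1.53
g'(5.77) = 1.19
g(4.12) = 6.88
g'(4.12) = 3.11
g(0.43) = -1.44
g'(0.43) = -0.92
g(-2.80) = 7.92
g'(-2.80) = -3.76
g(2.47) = 6.84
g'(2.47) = 2.09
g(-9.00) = 7.61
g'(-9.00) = -3.76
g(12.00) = -1.60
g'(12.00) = 1.40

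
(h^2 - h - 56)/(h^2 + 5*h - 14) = (h - 8)/(h - 2)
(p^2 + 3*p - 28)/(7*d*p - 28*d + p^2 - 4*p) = (p + 7)/(7*d + p)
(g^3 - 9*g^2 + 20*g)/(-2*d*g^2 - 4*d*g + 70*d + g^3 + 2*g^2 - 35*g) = g*(4 - g)/(2*d*g + 14*d - g^2 - 7*g)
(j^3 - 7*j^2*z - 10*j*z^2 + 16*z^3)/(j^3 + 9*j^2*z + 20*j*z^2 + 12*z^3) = (j^2 - 9*j*z + 8*z^2)/(j^2 + 7*j*z + 6*z^2)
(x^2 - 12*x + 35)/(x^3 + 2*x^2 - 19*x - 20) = (x^2 - 12*x + 35)/(x^3 + 2*x^2 - 19*x - 20)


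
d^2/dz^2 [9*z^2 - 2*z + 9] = 18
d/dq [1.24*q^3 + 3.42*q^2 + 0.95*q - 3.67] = 3.72*q^2 + 6.84*q + 0.95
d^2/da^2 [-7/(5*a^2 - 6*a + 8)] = 14*(25*a^2 - 30*a - 4*(5*a - 3)^2 + 40)/(5*a^2 - 6*a + 8)^3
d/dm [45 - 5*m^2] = -10*m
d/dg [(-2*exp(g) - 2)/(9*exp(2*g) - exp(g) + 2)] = 2*((exp(g) + 1)*(18*exp(g) - 1) - 9*exp(2*g) + exp(g) - 2)*exp(g)/(9*exp(2*g) - exp(g) + 2)^2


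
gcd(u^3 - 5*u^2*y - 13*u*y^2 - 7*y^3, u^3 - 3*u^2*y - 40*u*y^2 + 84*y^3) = -u + 7*y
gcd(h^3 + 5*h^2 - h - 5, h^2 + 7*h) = 1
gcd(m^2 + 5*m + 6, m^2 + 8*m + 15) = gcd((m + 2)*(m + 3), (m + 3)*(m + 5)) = m + 3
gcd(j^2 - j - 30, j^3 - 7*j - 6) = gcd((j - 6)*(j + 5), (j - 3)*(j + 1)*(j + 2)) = 1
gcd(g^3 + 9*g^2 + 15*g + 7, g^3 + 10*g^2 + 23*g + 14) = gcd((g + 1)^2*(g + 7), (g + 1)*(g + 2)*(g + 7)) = g^2 + 8*g + 7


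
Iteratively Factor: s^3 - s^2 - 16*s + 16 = (s - 1)*(s^2 - 16) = (s - 1)*(s + 4)*(s - 4)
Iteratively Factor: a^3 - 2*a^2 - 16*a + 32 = (a - 4)*(a^2 + 2*a - 8) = (a - 4)*(a - 2)*(a + 4)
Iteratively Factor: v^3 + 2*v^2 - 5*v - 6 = (v + 1)*(v^2 + v - 6) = (v - 2)*(v + 1)*(v + 3)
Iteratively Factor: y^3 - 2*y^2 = (y - 2)*(y^2) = y*(y - 2)*(y)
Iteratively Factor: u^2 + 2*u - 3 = (u + 3)*(u - 1)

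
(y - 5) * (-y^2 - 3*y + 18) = -y^3 + 2*y^2 + 33*y - 90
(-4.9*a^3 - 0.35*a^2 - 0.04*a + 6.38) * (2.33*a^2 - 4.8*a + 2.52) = -11.417*a^5 + 22.7045*a^4 - 10.7612*a^3 + 14.1754*a^2 - 30.7248*a + 16.0776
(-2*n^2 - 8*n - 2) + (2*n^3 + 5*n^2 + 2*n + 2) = 2*n^3 + 3*n^2 - 6*n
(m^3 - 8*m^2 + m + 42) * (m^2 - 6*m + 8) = m^5 - 14*m^4 + 57*m^3 - 28*m^2 - 244*m + 336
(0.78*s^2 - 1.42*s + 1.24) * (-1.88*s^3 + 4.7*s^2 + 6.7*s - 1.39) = -1.4664*s^5 + 6.3356*s^4 - 3.7792*s^3 - 4.7702*s^2 + 10.2818*s - 1.7236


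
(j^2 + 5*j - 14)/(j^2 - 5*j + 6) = (j + 7)/(j - 3)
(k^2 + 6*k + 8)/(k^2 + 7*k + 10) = (k + 4)/(k + 5)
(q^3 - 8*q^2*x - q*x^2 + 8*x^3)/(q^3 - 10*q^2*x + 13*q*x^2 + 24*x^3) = (-q + x)/(-q + 3*x)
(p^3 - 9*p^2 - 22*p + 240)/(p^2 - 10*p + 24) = (p^2 - 3*p - 40)/(p - 4)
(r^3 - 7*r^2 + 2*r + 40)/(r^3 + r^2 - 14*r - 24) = (r - 5)/(r + 3)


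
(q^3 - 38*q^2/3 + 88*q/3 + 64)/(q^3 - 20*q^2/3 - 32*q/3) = (q - 6)/q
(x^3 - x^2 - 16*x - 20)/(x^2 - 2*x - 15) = (x^2 + 4*x + 4)/(x + 3)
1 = 1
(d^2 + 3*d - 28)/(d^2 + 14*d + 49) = (d - 4)/(d + 7)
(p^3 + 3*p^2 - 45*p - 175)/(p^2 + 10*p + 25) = p - 7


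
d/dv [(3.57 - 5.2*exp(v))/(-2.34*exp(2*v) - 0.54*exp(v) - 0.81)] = (-12.168*exp(2*v) + 16.7076*exp(v) + 6.1398)*exp(v)/(5.4756*exp(4*v) + 2.5272*exp(3*v) + 4.0824*exp(2*v) + 0.8748*exp(v) + 0.6561)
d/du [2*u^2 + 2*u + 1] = 4*u + 2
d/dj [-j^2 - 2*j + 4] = -2*j - 2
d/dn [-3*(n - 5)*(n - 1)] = 18 - 6*n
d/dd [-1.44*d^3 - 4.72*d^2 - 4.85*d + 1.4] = -4.32*d^2 - 9.44*d - 4.85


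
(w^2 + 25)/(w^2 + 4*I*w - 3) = (w^2 + 25)/(w^2 + 4*I*w - 3)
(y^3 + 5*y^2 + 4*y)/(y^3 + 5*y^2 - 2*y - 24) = y*(y + 1)/(y^2 + y - 6)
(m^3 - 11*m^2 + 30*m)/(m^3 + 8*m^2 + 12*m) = (m^2 - 11*m + 30)/(m^2 + 8*m + 12)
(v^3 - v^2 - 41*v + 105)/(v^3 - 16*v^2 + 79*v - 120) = (v + 7)/(v - 8)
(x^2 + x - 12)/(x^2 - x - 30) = (-x^2 - x + 12)/(-x^2 + x + 30)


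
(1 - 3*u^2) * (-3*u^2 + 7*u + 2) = 9*u^4 - 21*u^3 - 9*u^2 + 7*u + 2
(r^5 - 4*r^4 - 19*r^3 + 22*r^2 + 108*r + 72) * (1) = r^5 - 4*r^4 - 19*r^3 + 22*r^2 + 108*r + 72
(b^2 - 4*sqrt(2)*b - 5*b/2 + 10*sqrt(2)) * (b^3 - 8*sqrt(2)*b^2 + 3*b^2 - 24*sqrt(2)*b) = b^5 - 12*sqrt(2)*b^4 + b^4/2 - 6*sqrt(2)*b^3 + 113*b^3/2 + 32*b^2 + 90*sqrt(2)*b^2 - 480*b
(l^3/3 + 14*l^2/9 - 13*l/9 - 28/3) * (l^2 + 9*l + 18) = l^5/3 + 41*l^4/9 + 167*l^3/9 + 17*l^2/3 - 110*l - 168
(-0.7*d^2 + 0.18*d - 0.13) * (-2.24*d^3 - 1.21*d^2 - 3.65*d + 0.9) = 1.568*d^5 + 0.4438*d^4 + 2.6284*d^3 - 1.1297*d^2 + 0.6365*d - 0.117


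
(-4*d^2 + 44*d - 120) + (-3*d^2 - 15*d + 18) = -7*d^2 + 29*d - 102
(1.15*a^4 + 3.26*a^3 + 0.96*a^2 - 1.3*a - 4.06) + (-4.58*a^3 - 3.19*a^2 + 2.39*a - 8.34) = 1.15*a^4 - 1.32*a^3 - 2.23*a^2 + 1.09*a - 12.4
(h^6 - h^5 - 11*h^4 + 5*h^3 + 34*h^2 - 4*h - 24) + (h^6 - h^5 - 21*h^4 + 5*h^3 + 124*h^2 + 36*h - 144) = 2*h^6 - 2*h^5 - 32*h^4 + 10*h^3 + 158*h^2 + 32*h - 168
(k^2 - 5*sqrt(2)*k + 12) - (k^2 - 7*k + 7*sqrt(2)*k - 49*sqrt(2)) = -12*sqrt(2)*k + 7*k + 12 + 49*sqrt(2)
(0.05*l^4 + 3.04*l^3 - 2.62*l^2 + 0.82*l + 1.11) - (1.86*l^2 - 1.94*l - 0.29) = 0.05*l^4 + 3.04*l^3 - 4.48*l^2 + 2.76*l + 1.4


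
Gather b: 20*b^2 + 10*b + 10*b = 20*b^2 + 20*b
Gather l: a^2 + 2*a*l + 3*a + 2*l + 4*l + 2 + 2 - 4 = a^2 + 3*a + l*(2*a + 6)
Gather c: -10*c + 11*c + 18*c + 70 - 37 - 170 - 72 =19*c - 209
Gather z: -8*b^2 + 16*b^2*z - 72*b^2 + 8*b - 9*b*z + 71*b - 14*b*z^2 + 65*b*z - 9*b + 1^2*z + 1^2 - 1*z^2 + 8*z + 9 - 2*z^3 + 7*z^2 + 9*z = -80*b^2 + 70*b - 2*z^3 + z^2*(6 - 14*b) + z*(16*b^2 + 56*b + 18) + 10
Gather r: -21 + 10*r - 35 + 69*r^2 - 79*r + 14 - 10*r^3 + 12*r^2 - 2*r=-10*r^3 + 81*r^2 - 71*r - 42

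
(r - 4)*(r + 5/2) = r^2 - 3*r/2 - 10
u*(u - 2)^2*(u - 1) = u^4 - 5*u^3 + 8*u^2 - 4*u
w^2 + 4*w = w*(w + 4)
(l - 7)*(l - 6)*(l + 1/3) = l^3 - 38*l^2/3 + 113*l/3 + 14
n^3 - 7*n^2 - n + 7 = (n - 7)*(n - 1)*(n + 1)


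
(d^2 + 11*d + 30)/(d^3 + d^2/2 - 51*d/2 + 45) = 2*(d + 5)/(2*d^2 - 11*d + 15)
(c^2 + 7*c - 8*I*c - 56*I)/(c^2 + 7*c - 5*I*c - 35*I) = (c - 8*I)/(c - 5*I)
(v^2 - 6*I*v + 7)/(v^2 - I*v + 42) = (v + I)/(v + 6*I)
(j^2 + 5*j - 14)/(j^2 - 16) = (j^2 + 5*j - 14)/(j^2 - 16)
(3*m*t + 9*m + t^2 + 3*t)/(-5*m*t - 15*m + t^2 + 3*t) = (3*m + t)/(-5*m + t)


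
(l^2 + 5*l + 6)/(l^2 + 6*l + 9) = (l + 2)/(l + 3)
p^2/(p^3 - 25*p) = p/(p^2 - 25)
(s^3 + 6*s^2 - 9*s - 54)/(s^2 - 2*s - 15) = (s^2 + 3*s - 18)/(s - 5)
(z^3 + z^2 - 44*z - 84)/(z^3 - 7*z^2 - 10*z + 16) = (z^2 - z - 42)/(z^2 - 9*z + 8)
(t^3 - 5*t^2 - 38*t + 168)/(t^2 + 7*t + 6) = (t^2 - 11*t + 28)/(t + 1)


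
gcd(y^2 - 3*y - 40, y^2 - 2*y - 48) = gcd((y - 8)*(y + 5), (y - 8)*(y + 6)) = y - 8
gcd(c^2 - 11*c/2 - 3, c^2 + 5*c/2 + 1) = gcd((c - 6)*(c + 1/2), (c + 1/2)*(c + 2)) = c + 1/2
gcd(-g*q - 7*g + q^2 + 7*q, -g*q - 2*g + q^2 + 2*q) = -g + q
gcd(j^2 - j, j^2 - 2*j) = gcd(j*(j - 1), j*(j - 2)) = j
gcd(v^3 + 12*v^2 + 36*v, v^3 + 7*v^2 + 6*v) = v^2 + 6*v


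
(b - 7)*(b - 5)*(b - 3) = b^3 - 15*b^2 + 71*b - 105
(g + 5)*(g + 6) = g^2 + 11*g + 30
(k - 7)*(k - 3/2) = k^2 - 17*k/2 + 21/2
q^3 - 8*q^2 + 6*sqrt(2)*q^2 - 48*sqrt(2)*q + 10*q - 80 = (q - 8)*(q + sqrt(2))*(q + 5*sqrt(2))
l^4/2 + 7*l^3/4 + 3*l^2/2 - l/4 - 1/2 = (l/2 + 1)*(l - 1/2)*(l + 1)^2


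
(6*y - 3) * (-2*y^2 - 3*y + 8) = -12*y^3 - 12*y^2 + 57*y - 24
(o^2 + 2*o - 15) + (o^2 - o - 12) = 2*o^2 + o - 27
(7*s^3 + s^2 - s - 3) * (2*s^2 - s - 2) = 14*s^5 - 5*s^4 - 17*s^3 - 7*s^2 + 5*s + 6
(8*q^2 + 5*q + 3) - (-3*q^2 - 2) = 11*q^2 + 5*q + 5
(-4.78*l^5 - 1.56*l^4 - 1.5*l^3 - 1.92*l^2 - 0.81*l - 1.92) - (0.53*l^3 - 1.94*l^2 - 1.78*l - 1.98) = -4.78*l^5 - 1.56*l^4 - 2.03*l^3 + 0.02*l^2 + 0.97*l + 0.0600000000000001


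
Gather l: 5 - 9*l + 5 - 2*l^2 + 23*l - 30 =-2*l^2 + 14*l - 20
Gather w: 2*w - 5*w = -3*w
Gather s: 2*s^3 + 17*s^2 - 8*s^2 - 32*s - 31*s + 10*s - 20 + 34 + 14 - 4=2*s^3 + 9*s^2 - 53*s + 24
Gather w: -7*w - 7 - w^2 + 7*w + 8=1 - w^2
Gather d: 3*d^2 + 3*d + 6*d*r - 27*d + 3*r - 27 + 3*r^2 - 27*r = 3*d^2 + d*(6*r - 24) + 3*r^2 - 24*r - 27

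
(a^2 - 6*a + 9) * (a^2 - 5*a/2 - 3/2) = a^4 - 17*a^3/2 + 45*a^2/2 - 27*a/2 - 27/2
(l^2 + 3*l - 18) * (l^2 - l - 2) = l^4 + 2*l^3 - 23*l^2 + 12*l + 36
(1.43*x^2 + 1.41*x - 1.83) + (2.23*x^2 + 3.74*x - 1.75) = 3.66*x^2 + 5.15*x - 3.58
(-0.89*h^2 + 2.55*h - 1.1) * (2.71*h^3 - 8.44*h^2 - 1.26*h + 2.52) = -2.4119*h^5 + 14.4221*h^4 - 23.3816*h^3 + 3.8282*h^2 + 7.812*h - 2.772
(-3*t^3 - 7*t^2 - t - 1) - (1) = -3*t^3 - 7*t^2 - t - 2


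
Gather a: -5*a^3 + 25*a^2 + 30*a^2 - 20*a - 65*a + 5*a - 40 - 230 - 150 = -5*a^3 + 55*a^2 - 80*a - 420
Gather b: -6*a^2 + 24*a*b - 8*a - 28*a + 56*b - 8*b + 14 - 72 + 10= -6*a^2 - 36*a + b*(24*a + 48) - 48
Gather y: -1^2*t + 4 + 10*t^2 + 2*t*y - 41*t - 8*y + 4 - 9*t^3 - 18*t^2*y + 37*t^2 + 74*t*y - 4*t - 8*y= -9*t^3 + 47*t^2 - 46*t + y*(-18*t^2 + 76*t - 16) + 8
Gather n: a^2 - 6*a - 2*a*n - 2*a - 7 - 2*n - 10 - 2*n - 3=a^2 - 8*a + n*(-2*a - 4) - 20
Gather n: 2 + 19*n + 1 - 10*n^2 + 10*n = -10*n^2 + 29*n + 3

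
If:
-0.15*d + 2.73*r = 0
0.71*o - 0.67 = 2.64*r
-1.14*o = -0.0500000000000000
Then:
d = -4.40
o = 0.04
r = -0.24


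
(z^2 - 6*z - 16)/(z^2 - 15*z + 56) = (z + 2)/(z - 7)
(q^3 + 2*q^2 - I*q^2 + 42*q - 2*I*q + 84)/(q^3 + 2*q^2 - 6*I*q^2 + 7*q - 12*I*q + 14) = (q + 6*I)/(q + I)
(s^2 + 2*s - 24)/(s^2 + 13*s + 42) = (s - 4)/(s + 7)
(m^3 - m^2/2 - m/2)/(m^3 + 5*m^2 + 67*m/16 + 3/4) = 8*m*(2*m^2 - m - 1)/(16*m^3 + 80*m^2 + 67*m + 12)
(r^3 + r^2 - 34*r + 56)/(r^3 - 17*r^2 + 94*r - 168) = (r^2 + 5*r - 14)/(r^2 - 13*r + 42)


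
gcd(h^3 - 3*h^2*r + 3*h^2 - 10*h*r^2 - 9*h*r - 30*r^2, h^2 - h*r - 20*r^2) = -h + 5*r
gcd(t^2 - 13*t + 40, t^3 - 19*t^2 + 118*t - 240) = t^2 - 13*t + 40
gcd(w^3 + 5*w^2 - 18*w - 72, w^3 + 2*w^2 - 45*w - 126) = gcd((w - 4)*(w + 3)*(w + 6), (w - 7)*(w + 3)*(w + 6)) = w^2 + 9*w + 18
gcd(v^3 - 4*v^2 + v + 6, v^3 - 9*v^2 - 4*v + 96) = 1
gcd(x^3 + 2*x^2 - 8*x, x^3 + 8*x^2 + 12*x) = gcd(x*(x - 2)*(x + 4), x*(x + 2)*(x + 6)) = x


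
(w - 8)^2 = w^2 - 16*w + 64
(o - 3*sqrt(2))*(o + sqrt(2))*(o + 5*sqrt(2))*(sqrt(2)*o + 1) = sqrt(2)*o^4 + 7*o^3 - 23*sqrt(2)*o^2 - 86*o - 30*sqrt(2)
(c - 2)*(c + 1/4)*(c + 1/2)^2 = c^4 - 3*c^3/4 - 2*c^2 - 15*c/16 - 1/8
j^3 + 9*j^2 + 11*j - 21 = (j - 1)*(j + 3)*(j + 7)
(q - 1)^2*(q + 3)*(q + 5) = q^4 + 6*q^3 - 22*q + 15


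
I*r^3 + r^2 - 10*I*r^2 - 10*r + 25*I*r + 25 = (r - 5)^2*(I*r + 1)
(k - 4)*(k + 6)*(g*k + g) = g*k^3 + 3*g*k^2 - 22*g*k - 24*g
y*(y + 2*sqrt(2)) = y^2 + 2*sqrt(2)*y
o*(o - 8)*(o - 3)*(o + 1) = o^4 - 10*o^3 + 13*o^2 + 24*o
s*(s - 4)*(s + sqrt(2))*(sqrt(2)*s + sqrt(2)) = sqrt(2)*s^4 - 3*sqrt(2)*s^3 + 2*s^3 - 6*s^2 - 4*sqrt(2)*s^2 - 8*s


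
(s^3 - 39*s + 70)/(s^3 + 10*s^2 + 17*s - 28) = (s^2 - 7*s + 10)/(s^2 + 3*s - 4)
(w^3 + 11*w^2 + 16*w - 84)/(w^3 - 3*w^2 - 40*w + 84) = (w + 7)/(w - 7)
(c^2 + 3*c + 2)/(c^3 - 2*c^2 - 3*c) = (c + 2)/(c*(c - 3))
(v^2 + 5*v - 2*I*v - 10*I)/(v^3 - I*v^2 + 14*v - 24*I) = (v + 5)/(v^2 + I*v + 12)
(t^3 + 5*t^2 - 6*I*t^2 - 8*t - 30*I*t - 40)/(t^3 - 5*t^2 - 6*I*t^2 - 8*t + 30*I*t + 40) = (t + 5)/(t - 5)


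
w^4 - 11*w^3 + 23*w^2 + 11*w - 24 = (w - 8)*(w - 3)*(w - 1)*(w + 1)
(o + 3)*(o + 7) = o^2 + 10*o + 21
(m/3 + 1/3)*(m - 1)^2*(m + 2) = m^4/3 + m^3/3 - m^2 - m/3 + 2/3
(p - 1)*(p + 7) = p^2 + 6*p - 7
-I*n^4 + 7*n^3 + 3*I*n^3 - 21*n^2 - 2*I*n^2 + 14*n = n*(n - 2)*(n + 7*I)*(-I*n + I)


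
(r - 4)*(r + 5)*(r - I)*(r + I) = r^4 + r^3 - 19*r^2 + r - 20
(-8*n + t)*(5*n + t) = -40*n^2 - 3*n*t + t^2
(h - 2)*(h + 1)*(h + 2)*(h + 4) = h^4 + 5*h^3 - 20*h - 16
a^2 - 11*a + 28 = (a - 7)*(a - 4)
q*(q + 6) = q^2 + 6*q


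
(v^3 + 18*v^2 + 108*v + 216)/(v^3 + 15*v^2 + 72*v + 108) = (v + 6)/(v + 3)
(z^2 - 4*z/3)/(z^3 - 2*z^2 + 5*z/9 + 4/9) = 3*z/(3*z^2 - 2*z - 1)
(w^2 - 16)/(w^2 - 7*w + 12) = (w + 4)/(w - 3)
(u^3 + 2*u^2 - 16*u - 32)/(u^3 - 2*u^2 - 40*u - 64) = (u - 4)/(u - 8)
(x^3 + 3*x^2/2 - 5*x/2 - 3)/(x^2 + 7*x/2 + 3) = (2*x^2 - x - 3)/(2*x + 3)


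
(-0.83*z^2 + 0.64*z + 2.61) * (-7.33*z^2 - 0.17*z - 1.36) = 6.0839*z^4 - 4.5501*z^3 - 18.1113*z^2 - 1.3141*z - 3.5496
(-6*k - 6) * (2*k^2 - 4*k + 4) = -12*k^3 + 12*k^2 - 24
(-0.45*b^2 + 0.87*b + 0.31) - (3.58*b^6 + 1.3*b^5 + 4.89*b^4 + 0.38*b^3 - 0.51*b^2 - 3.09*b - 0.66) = -3.58*b^6 - 1.3*b^5 - 4.89*b^4 - 0.38*b^3 + 0.06*b^2 + 3.96*b + 0.97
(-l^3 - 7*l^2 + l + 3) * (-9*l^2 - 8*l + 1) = 9*l^5 + 71*l^4 + 46*l^3 - 42*l^2 - 23*l + 3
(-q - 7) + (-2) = -q - 9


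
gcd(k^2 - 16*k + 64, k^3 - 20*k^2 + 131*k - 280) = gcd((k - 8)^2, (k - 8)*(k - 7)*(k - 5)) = k - 8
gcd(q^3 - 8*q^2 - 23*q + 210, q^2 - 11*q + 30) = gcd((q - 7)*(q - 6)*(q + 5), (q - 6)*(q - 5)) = q - 6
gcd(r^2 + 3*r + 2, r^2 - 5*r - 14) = r + 2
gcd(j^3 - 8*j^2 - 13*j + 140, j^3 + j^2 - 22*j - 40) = j^2 - j - 20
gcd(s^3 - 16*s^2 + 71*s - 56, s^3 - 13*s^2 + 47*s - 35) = s^2 - 8*s + 7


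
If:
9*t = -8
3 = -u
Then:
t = -8/9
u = -3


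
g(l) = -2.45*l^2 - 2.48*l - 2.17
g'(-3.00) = 12.22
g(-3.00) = -16.78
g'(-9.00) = 41.62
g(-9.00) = -178.30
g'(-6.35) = 28.64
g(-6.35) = -85.21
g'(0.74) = -6.11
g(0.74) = -5.35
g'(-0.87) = 1.78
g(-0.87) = -1.87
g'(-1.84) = 6.54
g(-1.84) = -5.90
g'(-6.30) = 28.39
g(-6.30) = -83.79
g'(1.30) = -8.85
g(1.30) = -9.53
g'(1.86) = -11.59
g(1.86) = -15.26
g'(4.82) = -26.10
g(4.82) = -71.04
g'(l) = -4.9*l - 2.48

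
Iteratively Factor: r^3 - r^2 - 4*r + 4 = (r + 2)*(r^2 - 3*r + 2) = (r - 2)*(r + 2)*(r - 1)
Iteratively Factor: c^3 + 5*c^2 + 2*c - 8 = (c - 1)*(c^2 + 6*c + 8) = (c - 1)*(c + 2)*(c + 4)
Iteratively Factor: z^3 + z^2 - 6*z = (z)*(z^2 + z - 6) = z*(z + 3)*(z - 2)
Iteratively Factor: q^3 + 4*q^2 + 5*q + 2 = (q + 1)*(q^2 + 3*q + 2) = (q + 1)*(q + 2)*(q + 1)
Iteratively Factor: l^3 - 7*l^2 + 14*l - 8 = (l - 1)*(l^2 - 6*l + 8) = (l - 2)*(l - 1)*(l - 4)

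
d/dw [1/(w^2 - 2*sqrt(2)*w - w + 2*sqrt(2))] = (-2*w + 1 + 2*sqrt(2))/(w^2 - 2*sqrt(2)*w - w + 2*sqrt(2))^2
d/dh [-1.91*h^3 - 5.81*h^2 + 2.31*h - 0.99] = -5.73*h^2 - 11.62*h + 2.31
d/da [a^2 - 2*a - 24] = 2*a - 2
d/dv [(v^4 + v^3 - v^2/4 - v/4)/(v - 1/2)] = 3*v^2 + 3*v + 1/2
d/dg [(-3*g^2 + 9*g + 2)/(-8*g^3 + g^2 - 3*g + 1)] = (-24*g^4 + 144*g^3 + 48*g^2 - 10*g + 15)/(64*g^6 - 16*g^5 + 49*g^4 - 22*g^3 + 11*g^2 - 6*g + 1)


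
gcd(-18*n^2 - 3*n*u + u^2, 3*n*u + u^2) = 3*n + u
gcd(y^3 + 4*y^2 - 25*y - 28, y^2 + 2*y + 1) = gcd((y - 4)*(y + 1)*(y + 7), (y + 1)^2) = y + 1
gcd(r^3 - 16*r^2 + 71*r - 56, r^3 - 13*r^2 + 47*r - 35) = r^2 - 8*r + 7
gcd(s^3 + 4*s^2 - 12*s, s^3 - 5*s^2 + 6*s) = s^2 - 2*s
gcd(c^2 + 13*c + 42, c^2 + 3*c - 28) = c + 7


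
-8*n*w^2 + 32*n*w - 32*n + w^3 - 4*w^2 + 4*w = (-8*n + w)*(w - 2)^2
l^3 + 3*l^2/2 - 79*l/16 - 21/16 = (l - 7/4)*(l + 1/4)*(l + 3)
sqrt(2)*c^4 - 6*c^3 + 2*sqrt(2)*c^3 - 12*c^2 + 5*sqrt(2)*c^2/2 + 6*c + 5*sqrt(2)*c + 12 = (c + 2)*(c - 2*sqrt(2))*(c - 3*sqrt(2)/2)*(sqrt(2)*c + 1)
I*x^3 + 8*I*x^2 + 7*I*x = x*(x + 7)*(I*x + I)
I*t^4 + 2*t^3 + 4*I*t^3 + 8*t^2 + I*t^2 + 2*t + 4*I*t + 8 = (t + 4)*(t - 2*I)*(t + I)*(I*t + 1)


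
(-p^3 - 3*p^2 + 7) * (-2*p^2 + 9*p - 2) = 2*p^5 - 3*p^4 - 25*p^3 - 8*p^2 + 63*p - 14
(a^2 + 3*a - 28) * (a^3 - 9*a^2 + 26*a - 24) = a^5 - 6*a^4 - 29*a^3 + 306*a^2 - 800*a + 672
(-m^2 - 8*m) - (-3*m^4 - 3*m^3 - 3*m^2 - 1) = 3*m^4 + 3*m^3 + 2*m^2 - 8*m + 1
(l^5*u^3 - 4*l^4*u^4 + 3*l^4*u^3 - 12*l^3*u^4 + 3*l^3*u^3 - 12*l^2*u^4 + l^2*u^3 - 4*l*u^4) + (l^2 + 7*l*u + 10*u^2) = l^5*u^3 - 4*l^4*u^4 + 3*l^4*u^3 - 12*l^3*u^4 + 3*l^3*u^3 - 12*l^2*u^4 + l^2*u^3 + l^2 - 4*l*u^4 + 7*l*u + 10*u^2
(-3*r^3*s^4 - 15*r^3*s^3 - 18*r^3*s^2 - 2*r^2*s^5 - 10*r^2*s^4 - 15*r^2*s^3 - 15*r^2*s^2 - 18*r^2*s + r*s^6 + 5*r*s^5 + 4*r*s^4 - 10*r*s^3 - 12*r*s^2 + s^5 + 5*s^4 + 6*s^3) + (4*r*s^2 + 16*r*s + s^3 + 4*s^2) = -3*r^3*s^4 - 15*r^3*s^3 - 18*r^3*s^2 - 2*r^2*s^5 - 10*r^2*s^4 - 15*r^2*s^3 - 15*r^2*s^2 - 18*r^2*s + r*s^6 + 5*r*s^5 + 4*r*s^4 - 10*r*s^3 - 8*r*s^2 + 16*r*s + s^5 + 5*s^4 + 7*s^3 + 4*s^2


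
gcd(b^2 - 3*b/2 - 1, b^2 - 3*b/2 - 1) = b^2 - 3*b/2 - 1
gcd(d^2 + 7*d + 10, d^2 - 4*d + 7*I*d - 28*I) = 1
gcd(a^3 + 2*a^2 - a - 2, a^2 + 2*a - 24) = 1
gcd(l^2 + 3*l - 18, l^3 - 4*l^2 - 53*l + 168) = l - 3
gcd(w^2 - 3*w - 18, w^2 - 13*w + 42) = w - 6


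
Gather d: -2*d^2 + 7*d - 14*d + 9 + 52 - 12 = -2*d^2 - 7*d + 49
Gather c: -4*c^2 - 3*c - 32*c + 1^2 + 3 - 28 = -4*c^2 - 35*c - 24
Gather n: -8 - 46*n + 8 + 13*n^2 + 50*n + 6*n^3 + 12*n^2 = 6*n^3 + 25*n^2 + 4*n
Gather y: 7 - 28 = -21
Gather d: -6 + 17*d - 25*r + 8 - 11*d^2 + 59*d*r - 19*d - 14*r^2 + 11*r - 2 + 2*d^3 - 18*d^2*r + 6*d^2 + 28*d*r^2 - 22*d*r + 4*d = 2*d^3 + d^2*(-18*r - 5) + d*(28*r^2 + 37*r + 2) - 14*r^2 - 14*r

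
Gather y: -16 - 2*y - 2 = -2*y - 18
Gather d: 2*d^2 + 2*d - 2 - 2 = 2*d^2 + 2*d - 4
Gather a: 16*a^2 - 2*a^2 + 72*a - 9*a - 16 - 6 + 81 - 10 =14*a^2 + 63*a + 49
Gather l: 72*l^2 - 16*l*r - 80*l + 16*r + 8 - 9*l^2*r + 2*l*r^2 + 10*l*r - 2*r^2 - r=l^2*(72 - 9*r) + l*(2*r^2 - 6*r - 80) - 2*r^2 + 15*r + 8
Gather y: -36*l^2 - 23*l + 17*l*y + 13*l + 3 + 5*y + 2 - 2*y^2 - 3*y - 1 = -36*l^2 - 10*l - 2*y^2 + y*(17*l + 2) + 4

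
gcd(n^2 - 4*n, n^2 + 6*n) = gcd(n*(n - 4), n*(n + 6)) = n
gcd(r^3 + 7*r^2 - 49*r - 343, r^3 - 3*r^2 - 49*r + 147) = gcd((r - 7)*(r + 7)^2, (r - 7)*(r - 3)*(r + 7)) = r^2 - 49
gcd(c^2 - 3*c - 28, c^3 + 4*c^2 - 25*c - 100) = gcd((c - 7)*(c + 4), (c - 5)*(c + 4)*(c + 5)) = c + 4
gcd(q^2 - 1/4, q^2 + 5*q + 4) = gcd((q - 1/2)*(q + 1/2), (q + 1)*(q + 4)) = 1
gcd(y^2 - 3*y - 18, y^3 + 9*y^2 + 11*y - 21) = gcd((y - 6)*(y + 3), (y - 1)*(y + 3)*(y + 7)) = y + 3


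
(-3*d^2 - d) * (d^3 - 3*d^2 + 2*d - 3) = -3*d^5 + 8*d^4 - 3*d^3 + 7*d^2 + 3*d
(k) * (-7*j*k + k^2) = -7*j*k^2 + k^3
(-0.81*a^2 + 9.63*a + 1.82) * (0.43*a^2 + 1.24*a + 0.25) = -0.3483*a^4 + 3.1365*a^3 + 12.5213*a^2 + 4.6643*a + 0.455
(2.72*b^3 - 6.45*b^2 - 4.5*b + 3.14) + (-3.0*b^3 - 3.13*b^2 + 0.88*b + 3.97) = -0.28*b^3 - 9.58*b^2 - 3.62*b + 7.11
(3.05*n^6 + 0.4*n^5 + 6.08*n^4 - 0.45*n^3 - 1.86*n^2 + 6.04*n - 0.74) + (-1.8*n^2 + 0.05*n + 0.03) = 3.05*n^6 + 0.4*n^5 + 6.08*n^4 - 0.45*n^3 - 3.66*n^2 + 6.09*n - 0.71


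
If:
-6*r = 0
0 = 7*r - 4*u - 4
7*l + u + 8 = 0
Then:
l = -1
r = 0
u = -1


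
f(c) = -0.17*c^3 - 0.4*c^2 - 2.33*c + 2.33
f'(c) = -0.51*c^2 - 0.8*c - 2.33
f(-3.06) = 10.59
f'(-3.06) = -4.66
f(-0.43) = 3.27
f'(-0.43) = -2.08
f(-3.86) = 15.14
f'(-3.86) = -6.84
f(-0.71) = 3.84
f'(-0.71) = -2.02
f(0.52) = 0.99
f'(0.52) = -2.88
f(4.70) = -35.11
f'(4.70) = -17.36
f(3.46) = -17.56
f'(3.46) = -11.20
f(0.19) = 1.87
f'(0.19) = -2.50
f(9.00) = -174.97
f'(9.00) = -50.84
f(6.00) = -62.77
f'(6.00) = -25.49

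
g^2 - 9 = (g - 3)*(g + 3)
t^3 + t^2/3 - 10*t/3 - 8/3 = (t - 2)*(t + 1)*(t + 4/3)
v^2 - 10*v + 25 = (v - 5)^2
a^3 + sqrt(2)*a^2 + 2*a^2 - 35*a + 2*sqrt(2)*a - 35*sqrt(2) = (a - 5)*(a + 7)*(a + sqrt(2))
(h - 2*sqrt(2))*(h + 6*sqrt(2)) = h^2 + 4*sqrt(2)*h - 24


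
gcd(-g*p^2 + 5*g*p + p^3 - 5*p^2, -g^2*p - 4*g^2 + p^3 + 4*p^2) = -g + p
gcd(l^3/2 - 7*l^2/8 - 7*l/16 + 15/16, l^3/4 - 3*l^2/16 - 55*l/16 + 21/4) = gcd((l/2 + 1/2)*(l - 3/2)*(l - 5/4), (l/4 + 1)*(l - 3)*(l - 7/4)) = 1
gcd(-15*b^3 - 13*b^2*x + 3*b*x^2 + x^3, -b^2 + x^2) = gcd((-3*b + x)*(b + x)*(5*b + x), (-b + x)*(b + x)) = b + x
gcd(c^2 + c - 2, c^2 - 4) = c + 2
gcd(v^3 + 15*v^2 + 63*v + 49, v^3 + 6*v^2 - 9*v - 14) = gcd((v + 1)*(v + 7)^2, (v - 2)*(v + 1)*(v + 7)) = v^2 + 8*v + 7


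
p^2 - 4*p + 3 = (p - 3)*(p - 1)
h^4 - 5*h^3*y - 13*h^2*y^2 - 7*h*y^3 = h*(h - 7*y)*(h + y)^2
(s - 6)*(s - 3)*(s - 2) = s^3 - 11*s^2 + 36*s - 36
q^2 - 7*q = q*(q - 7)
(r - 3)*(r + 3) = r^2 - 9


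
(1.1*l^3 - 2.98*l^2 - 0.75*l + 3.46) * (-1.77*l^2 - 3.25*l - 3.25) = -1.947*l^5 + 1.6996*l^4 + 7.4375*l^3 + 5.9983*l^2 - 8.8075*l - 11.245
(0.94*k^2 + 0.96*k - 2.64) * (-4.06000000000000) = -3.8164*k^2 - 3.8976*k + 10.7184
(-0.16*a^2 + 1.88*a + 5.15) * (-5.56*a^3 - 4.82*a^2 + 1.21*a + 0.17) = 0.8896*a^5 - 9.6816*a^4 - 37.8892*a^3 - 22.5754*a^2 + 6.5511*a + 0.8755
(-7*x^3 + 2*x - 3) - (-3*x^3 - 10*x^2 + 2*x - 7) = -4*x^3 + 10*x^2 + 4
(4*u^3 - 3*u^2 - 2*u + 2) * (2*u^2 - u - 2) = 8*u^5 - 10*u^4 - 9*u^3 + 12*u^2 + 2*u - 4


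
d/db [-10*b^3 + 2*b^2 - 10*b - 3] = -30*b^2 + 4*b - 10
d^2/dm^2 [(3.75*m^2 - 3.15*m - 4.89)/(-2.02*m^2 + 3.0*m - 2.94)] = (-19.74348*m^3 + 253.341936*m^2 - 290.04372*m + 20.677536)/(8.242408*m^6 - 36.7236*m^5 + 90.529128*m^4 - 133.8984*m^3 + 131.760216*m^2 - 77.7924*m + 25.412184)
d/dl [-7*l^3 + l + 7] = 1 - 21*l^2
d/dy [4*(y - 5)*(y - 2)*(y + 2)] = 12*y^2 - 40*y - 16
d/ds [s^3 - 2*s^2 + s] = 3*s^2 - 4*s + 1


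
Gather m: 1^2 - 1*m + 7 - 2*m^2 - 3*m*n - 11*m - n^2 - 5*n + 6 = -2*m^2 + m*(-3*n - 12) - n^2 - 5*n + 14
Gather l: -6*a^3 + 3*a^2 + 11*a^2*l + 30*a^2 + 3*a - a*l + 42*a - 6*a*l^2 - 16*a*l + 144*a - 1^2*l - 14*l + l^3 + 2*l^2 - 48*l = -6*a^3 + 33*a^2 + 189*a + l^3 + l^2*(2 - 6*a) + l*(11*a^2 - 17*a - 63)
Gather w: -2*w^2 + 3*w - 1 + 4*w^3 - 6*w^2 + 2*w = 4*w^3 - 8*w^2 + 5*w - 1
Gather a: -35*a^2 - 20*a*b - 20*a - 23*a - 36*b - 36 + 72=-35*a^2 + a*(-20*b - 43) - 36*b + 36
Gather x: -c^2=-c^2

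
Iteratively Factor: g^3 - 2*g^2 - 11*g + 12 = (g - 1)*(g^2 - g - 12) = (g - 4)*(g - 1)*(g + 3)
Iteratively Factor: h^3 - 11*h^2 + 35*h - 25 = (h - 5)*(h^2 - 6*h + 5) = (h - 5)^2*(h - 1)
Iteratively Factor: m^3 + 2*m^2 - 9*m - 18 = (m - 3)*(m^2 + 5*m + 6) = (m - 3)*(m + 2)*(m + 3)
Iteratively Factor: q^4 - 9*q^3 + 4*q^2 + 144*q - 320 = (q - 4)*(q^3 - 5*q^2 - 16*q + 80) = (q - 4)*(q + 4)*(q^2 - 9*q + 20) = (q - 5)*(q - 4)*(q + 4)*(q - 4)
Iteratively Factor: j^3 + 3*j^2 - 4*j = (j)*(j^2 + 3*j - 4) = j*(j + 4)*(j - 1)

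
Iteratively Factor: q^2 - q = (q - 1)*(q)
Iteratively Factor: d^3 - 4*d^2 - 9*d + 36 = (d - 4)*(d^2 - 9) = (d - 4)*(d + 3)*(d - 3)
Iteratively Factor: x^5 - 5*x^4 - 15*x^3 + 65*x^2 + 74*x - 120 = (x - 1)*(x^4 - 4*x^3 - 19*x^2 + 46*x + 120) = (x - 5)*(x - 1)*(x^3 + x^2 - 14*x - 24) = (x - 5)*(x - 1)*(x + 2)*(x^2 - x - 12) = (x - 5)*(x - 4)*(x - 1)*(x + 2)*(x + 3)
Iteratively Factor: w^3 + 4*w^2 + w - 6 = (w + 2)*(w^2 + 2*w - 3) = (w - 1)*(w + 2)*(w + 3)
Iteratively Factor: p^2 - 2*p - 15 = (p + 3)*(p - 5)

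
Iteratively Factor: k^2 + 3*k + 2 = (k + 1)*(k + 2)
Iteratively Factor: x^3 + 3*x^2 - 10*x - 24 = (x - 3)*(x^2 + 6*x + 8) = (x - 3)*(x + 4)*(x + 2)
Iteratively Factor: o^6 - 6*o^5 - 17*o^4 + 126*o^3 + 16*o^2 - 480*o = (o - 5)*(o^5 - o^4 - 22*o^3 + 16*o^2 + 96*o) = o*(o - 5)*(o^4 - o^3 - 22*o^2 + 16*o + 96) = o*(o - 5)*(o + 2)*(o^3 - 3*o^2 - 16*o + 48) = o*(o - 5)*(o + 2)*(o + 4)*(o^2 - 7*o + 12) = o*(o - 5)*(o - 3)*(o + 2)*(o + 4)*(o - 4)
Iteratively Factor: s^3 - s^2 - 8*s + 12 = (s - 2)*(s^2 + s - 6) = (s - 2)*(s + 3)*(s - 2)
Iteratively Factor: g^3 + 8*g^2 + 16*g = (g + 4)*(g^2 + 4*g) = (g + 4)^2*(g)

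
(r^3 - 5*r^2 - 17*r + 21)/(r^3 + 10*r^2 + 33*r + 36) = (r^2 - 8*r + 7)/(r^2 + 7*r + 12)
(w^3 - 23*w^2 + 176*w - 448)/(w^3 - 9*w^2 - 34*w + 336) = (w - 8)/(w + 6)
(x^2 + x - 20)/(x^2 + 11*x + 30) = (x - 4)/(x + 6)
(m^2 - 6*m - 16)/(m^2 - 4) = (m - 8)/(m - 2)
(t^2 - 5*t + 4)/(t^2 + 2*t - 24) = (t - 1)/(t + 6)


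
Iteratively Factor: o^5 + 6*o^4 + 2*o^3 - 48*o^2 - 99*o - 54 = (o + 1)*(o^4 + 5*o^3 - 3*o^2 - 45*o - 54) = (o + 1)*(o + 3)*(o^3 + 2*o^2 - 9*o - 18) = (o + 1)*(o + 3)^2*(o^2 - o - 6) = (o - 3)*(o + 1)*(o + 3)^2*(o + 2)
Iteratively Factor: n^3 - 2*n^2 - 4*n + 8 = (n - 2)*(n^2 - 4) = (n - 2)*(n + 2)*(n - 2)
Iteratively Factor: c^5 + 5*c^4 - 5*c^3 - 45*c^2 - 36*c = (c - 3)*(c^4 + 8*c^3 + 19*c^2 + 12*c) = c*(c - 3)*(c^3 + 8*c^2 + 19*c + 12) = c*(c - 3)*(c + 1)*(c^2 + 7*c + 12) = c*(c - 3)*(c + 1)*(c + 3)*(c + 4)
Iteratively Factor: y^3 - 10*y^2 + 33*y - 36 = (y - 3)*(y^2 - 7*y + 12) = (y - 3)^2*(y - 4)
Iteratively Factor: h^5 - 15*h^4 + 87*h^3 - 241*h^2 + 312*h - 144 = (h - 4)*(h^4 - 11*h^3 + 43*h^2 - 69*h + 36) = (h - 4)*(h - 3)*(h^3 - 8*h^2 + 19*h - 12) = (h - 4)*(h - 3)^2*(h^2 - 5*h + 4) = (h - 4)^2*(h - 3)^2*(h - 1)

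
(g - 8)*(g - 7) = g^2 - 15*g + 56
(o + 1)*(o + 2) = o^2 + 3*o + 2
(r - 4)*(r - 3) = r^2 - 7*r + 12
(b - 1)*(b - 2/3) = b^2 - 5*b/3 + 2/3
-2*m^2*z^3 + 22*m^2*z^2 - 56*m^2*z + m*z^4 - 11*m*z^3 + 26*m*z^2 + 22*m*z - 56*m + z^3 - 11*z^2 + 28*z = (-2*m + z)*(z - 7)*(z - 4)*(m*z + 1)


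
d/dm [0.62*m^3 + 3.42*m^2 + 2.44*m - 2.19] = 1.86*m^2 + 6.84*m + 2.44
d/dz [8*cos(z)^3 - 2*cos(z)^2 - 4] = 4*(1 - 6*cos(z))*sin(z)*cos(z)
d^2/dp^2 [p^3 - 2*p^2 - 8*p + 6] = 6*p - 4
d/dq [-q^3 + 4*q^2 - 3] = q*(8 - 3*q)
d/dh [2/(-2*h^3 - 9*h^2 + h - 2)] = 2*(6*h^2 + 18*h - 1)/(2*h^3 + 9*h^2 - h + 2)^2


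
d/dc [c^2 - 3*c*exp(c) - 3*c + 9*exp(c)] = -3*c*exp(c) + 2*c + 6*exp(c) - 3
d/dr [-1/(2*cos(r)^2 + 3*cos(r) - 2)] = -(4*cos(r) + 3)*sin(r)/(3*cos(r) + cos(2*r) - 1)^2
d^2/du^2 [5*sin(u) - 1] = -5*sin(u)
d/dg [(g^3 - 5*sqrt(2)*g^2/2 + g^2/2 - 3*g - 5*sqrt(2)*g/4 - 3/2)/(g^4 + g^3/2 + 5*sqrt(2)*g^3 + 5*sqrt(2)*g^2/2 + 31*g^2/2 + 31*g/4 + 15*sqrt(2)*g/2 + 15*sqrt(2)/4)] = 2*(-2*g^4 + 10*sqrt(2)*g^3 + 99*g^2 + 90*sqrt(2)*g + 18)/(4*g^6 + 40*sqrt(2)*g^5 + 324*g^4 + 680*sqrt(2)*g^3 + 1561*g^2 + 930*sqrt(2)*g + 450)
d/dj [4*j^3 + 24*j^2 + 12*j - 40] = 12*j^2 + 48*j + 12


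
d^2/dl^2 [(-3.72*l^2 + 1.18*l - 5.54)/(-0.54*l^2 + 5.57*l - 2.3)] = (-1.77635683940025e-15*l^4 + 21.689856*l^3 - 18.028656*l^2 - 91.185912*l + 339.118172)/(0.157464*l^6 - 4.872636*l^5 + 52.272378*l^4 - 214.316333*l^3 + 222.64161*l^2 - 88.3959*l + 12.167)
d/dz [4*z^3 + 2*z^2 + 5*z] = 12*z^2 + 4*z + 5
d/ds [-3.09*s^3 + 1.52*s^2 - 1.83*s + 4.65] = -9.27*s^2 + 3.04*s - 1.83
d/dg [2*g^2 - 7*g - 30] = 4*g - 7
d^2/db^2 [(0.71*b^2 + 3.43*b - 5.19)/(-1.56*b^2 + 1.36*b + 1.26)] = (-19.707168*b^3 + 67.408848*b^2 - 106.518672*b + 49.10268)/(3.796416*b^6 - 9.929088*b^5 - 0.542879999999998*b^4 + 13.52384*b^3 + 0.438479999999998*b^2 - 6.477408*b - 2.000376)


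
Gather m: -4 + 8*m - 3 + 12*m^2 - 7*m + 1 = 12*m^2 + m - 6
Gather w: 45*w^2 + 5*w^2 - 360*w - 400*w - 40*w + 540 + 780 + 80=50*w^2 - 800*w + 1400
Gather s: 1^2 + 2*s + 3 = 2*s + 4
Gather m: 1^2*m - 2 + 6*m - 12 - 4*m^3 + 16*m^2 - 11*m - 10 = -4*m^3 + 16*m^2 - 4*m - 24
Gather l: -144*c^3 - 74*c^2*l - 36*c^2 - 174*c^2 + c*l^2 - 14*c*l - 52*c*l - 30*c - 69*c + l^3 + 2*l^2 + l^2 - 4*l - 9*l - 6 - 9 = -144*c^3 - 210*c^2 - 99*c + l^3 + l^2*(c + 3) + l*(-74*c^2 - 66*c - 13) - 15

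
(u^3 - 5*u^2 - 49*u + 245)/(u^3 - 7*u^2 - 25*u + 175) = (u + 7)/(u + 5)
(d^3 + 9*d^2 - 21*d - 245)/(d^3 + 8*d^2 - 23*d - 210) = (d + 7)/(d + 6)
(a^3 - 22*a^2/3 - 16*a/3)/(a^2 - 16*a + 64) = a*(3*a + 2)/(3*(a - 8))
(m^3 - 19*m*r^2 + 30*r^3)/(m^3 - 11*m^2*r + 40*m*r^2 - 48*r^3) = (m^2 + 3*m*r - 10*r^2)/(m^2 - 8*m*r + 16*r^2)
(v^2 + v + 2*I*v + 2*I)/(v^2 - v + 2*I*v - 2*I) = (v + 1)/(v - 1)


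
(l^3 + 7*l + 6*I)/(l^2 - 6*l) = (l^3 + 7*l + 6*I)/(l*(l - 6))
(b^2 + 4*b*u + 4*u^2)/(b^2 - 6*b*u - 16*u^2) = (-b - 2*u)/(-b + 8*u)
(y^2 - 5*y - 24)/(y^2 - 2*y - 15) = (y - 8)/(y - 5)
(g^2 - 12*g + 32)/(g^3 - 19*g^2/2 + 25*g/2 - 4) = 2*(g - 4)/(2*g^2 - 3*g + 1)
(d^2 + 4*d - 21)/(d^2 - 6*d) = (d^2 + 4*d - 21)/(d*(d - 6))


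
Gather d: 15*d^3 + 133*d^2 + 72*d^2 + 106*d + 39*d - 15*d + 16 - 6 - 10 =15*d^3 + 205*d^2 + 130*d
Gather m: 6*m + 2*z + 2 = 6*m + 2*z + 2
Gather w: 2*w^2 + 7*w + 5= 2*w^2 + 7*w + 5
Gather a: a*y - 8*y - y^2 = a*y - y^2 - 8*y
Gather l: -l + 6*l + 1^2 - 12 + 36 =5*l + 25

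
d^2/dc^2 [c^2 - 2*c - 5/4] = 2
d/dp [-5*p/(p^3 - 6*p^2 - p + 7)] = 5*(2*p^3 - 6*p^2 - 7)/(p^6 - 12*p^5 + 34*p^4 + 26*p^3 - 83*p^2 - 14*p + 49)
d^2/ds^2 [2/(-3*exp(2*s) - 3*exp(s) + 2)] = 6*(-6*(2*exp(s) + 1)^2*exp(s) + (4*exp(s) + 1)*(3*exp(2*s) + 3*exp(s) - 2))*exp(s)/(3*exp(2*s) + 3*exp(s) - 2)^3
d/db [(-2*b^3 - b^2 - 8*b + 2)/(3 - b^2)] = 2*(b^4 - 13*b^2 - b - 12)/(b^4 - 6*b^2 + 9)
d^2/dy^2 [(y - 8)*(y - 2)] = 2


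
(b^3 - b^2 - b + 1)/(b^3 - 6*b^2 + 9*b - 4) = (b + 1)/(b - 4)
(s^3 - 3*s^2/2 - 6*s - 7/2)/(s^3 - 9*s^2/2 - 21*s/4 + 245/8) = 4*(s^2 + 2*s + 1)/(4*s^2 - 4*s - 35)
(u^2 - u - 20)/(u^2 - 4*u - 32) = (u - 5)/(u - 8)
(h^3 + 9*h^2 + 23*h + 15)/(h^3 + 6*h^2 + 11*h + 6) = (h + 5)/(h + 2)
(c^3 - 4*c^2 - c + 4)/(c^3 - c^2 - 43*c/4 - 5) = 4*(c^2 - 1)/(4*c^2 + 12*c + 5)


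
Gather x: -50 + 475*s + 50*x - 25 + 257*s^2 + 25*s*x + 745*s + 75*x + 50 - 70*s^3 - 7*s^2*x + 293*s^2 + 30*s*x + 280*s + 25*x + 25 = -70*s^3 + 550*s^2 + 1500*s + x*(-7*s^2 + 55*s + 150)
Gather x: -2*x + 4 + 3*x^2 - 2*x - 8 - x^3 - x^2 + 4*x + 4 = -x^3 + 2*x^2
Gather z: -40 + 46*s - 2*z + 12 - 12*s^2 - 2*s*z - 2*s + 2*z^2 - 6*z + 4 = -12*s^2 + 44*s + 2*z^2 + z*(-2*s - 8) - 24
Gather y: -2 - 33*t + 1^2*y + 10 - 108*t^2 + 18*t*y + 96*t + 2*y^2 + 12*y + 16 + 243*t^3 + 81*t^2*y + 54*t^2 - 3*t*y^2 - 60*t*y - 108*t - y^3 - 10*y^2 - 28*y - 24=243*t^3 - 54*t^2 - 45*t - y^3 + y^2*(-3*t - 8) + y*(81*t^2 - 42*t - 15)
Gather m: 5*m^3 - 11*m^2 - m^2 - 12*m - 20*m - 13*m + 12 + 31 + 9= 5*m^3 - 12*m^2 - 45*m + 52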